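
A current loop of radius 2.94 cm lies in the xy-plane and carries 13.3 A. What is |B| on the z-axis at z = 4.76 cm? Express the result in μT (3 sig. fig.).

On the axis of a circular loop, B = μ₀IR² / [2(R²+z²)^(3/2)].
R² + z² = (0.0294)² + (0.0476)² = 0.00313 m², and (R²+z²)^(3/2) = 1.75×10⁻⁴ m³.
B = (4π×10⁻⁷ × 13.3 × 0.0008644) / (2 × 1.75×10⁻⁴) = 4.12×10⁻⁵ T.

B ≈ 41.2 μT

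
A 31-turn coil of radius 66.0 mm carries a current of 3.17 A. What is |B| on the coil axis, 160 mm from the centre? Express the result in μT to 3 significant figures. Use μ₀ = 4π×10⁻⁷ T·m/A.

For an N-turn flat coil, B = Nμ₀IR²/[2(R²+z²)^(3/2)] with R = 0.066 m, z = 0.16 m.
B = 31 × 1.67×10⁻⁶ T = 5.19×10⁻⁵ T.

B ≈ 51.9 μT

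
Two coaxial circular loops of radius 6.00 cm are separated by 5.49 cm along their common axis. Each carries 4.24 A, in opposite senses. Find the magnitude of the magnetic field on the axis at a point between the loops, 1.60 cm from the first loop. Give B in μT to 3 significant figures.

B ≈ 13.8 μT

Each loop contributes B = μ₀IR²/[2(R²+z²)^(3/2)] on the axis, with z measured from that loop.
Loop 1 (z = 0.016 m): B₁ = 4.01×10⁻⁵ T. Loop 2 (z = 0.0389 m): B₂ = 2.62×10⁻⁵ T.
The fields oppose: B = |B₁ − B₂| = 1.38×10⁻⁵ T.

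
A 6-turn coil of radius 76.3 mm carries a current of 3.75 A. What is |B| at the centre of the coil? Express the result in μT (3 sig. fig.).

For an N-turn flat coil, B = Nμ₀I/(2R) with R = 0.0763 m.
B = 6 × 3.09×10⁻⁵ T = 1.85×10⁻⁴ T.

B ≈ 185 μT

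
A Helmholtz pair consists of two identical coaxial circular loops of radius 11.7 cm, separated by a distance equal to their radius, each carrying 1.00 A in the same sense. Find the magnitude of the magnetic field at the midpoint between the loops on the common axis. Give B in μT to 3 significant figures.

Each loop contributes B = μ₀IR²/[2(R²+z²)^(3/2)] on the axis, with z measured from that loop.
Loop 1 (z = 0.0585 m): B₁ = 3.84×10⁻⁶ T. Loop 2 (z = 0.0585 m): B₂ = 3.84×10⁻⁶ T.
The fields add: B = B₁ + B₂ = 7.69×10⁻⁶ T.

B ≈ 7.69 μT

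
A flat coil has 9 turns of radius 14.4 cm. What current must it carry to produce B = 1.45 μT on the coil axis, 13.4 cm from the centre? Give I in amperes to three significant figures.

I ≈ 0.0941 A

For an N-turn coil, B = Nμ₀IR²/[2(R²+z²)^(3/2)] with R = 0.144 m, z = 0.134 m, so I = 2B(R²+z²)^(3/2)/(Nμ₀R²) = 2 × 1.45×10⁻⁶ × 7.61×10⁻³ / (9 × 4π×10⁻⁷ × 0.02074) = 9.41×10⁻² A.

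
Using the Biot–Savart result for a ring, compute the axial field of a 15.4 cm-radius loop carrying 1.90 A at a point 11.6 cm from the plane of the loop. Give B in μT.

On the axis of a circular loop, B = μ₀IR² / [2(R²+z²)^(3/2)].
R² + z² = (0.154)² + (0.116)² = 0.03717 m², and (R²+z²)^(3/2) = 7.17×10⁻³ m³.
B = (4π×10⁻⁷ × 1.90 × 0.02372) / (2 × 7.17×10⁻³) = 3.95×10⁻⁶ T.

B ≈ 3.95 μT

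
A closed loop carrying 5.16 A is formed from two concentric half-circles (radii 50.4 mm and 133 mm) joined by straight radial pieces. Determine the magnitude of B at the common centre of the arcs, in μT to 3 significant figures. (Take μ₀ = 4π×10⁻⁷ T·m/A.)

The radial connectors point toward the centre, so dl × r̂ = 0 and they contribute nothing.
Each semicircle gives μ₀I/(4R): inner arc 3.22×10⁻⁵ T, outer arc 1.22×10⁻⁵ T.
The two arcs carry current in opposite angular senses, so their fields oppose: B = |3.22×10⁻⁵ − 1.22×10⁻⁵| = 2.00×10⁻⁵ T.

B ≈ 20.0 μT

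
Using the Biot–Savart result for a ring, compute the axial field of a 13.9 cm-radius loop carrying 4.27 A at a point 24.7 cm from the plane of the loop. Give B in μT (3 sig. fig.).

On the axis of a circular loop, B = μ₀IR² / [2(R²+z²)^(3/2)].
R² + z² = (0.139)² + (0.247)² = 0.08033 m², and (R²+z²)^(3/2) = 2.28×10⁻² m³.
B = (4π×10⁻⁷ × 4.27 × 0.01932) / (2 × 2.28×10⁻²) = 2.28×10⁻⁶ T.

B ≈ 2.28 μT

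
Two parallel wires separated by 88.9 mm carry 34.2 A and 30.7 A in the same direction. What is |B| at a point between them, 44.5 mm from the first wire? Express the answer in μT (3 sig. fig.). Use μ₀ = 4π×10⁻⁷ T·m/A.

B ≈ 15.4 μT

Each long wire gives B = μ₀I/(2πd). Distances are d₁ = 0.0445 m and d₂ = 0.0444 m.
B₁ = 1.54×10⁻⁴ T, B₂ = 1.38×10⁻⁴ T.
Between parallel currents the two contributions point in opposite directions, so they subtract. B = |B₁ − B₂| = |1.54×10⁻⁴ − 1.38×10⁻⁴| = 1.54×10⁻⁵ T.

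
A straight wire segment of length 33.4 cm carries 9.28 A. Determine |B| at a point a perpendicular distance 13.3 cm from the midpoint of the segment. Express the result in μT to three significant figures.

B ≈ 10.9 μT

For a finite straight segment, B = (μ₀I/4πd)(sinθ₁ + sinθ₂), where θ₁, θ₂ are the angles from the perpendicular to each end.
The perpendicular from the point meets the wire at its midpoint, so each end is L/2 = 0.167 m away along the wire.
sinθ₁ = 0.167/√(0.167²+0.133²) = 0.7822; sinθ₂ = 0.167/√(0.167²+0.133²) = 0.7822.
B = (4π×10⁻⁷ × 9.28) / (4π × 0.133) × (0.7822 + 0.7822) = 1.09×10⁻⁵ T.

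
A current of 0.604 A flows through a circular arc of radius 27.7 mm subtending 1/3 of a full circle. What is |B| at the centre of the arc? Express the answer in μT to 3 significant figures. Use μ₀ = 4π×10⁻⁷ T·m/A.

B ≈ 4.57 μT

The Biot–Savart field of a circular arc at its centre is B = μ₀Iφ/(4πR), with φ = 2.094 rad.
B = (4π×10⁻⁷ × 0.604 × 2.094) / (4π × 0.0277) = 4.57×10⁻⁶ T.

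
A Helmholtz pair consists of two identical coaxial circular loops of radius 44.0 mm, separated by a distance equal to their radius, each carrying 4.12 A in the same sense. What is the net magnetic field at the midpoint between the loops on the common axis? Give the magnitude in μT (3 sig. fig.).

Each loop contributes B = μ₀IR²/[2(R²+z²)^(3/2)] on the axis, with z measured from that loop.
Loop 1 (z = 0.022 m): B₁ = 4.21×10⁻⁵ T. Loop 2 (z = 0.022 m): B₂ = 4.21×10⁻⁵ T.
The fields add: B = B₁ + B₂ = 8.42×10⁻⁵ T.

B ≈ 84.2 μT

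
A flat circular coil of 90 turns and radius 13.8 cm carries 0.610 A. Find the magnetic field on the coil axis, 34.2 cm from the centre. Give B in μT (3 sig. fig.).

For an N-turn flat coil, B = Nμ₀IR²/[2(R²+z²)^(3/2)] with R = 0.138 m, z = 0.342 m.
B = 90 × 1.46×10⁻⁷ T = 1.31×10⁻⁵ T.

B ≈ 13.1 μT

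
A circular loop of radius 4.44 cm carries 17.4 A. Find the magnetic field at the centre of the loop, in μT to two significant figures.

At the centre of a circular loop the Biot–Savart law gives B = μ₀I/(2R).
B = (4π×10⁻⁷ × 17.4) / (2 × 0.0444) = 2.46×10⁻⁴ T.

B ≈ 250 μT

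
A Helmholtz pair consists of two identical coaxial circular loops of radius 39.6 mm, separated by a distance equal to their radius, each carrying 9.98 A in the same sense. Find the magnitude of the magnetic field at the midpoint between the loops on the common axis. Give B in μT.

B ≈ 227 μT

Each loop contributes B = μ₀IR²/[2(R²+z²)^(3/2)] on the axis, with z measured from that loop.
Loop 1 (z = 0.0198 m): B₁ = 1.13×10⁻⁴ T. Loop 2 (z = 0.0198 m): B₂ = 1.13×10⁻⁴ T.
The fields add: B = B₁ + B₂ = 2.27×10⁻⁴ T.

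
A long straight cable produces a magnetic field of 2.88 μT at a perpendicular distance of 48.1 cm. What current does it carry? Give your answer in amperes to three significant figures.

For a long straight wire B = μ₀I/(2πd), so I = 2πdB/μ₀.
I = 2π × 0.481 × 2.88×10⁻⁶ / (4π×10⁻⁷) = 6.93 A.

I ≈ 6.93 A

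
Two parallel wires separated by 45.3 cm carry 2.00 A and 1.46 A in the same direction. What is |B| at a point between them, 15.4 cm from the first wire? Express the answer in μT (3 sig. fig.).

Each long wire gives B = μ₀I/(2πd). Distances are d₁ = 0.154 m and d₂ = 0.299 m.
B₁ = 2.60×10⁻⁶ T, B₂ = 9.77×10⁻⁷ T.
Between parallel currents the two contributions point in opposite directions, so they subtract. B = |B₁ − B₂| = |2.60×10⁻⁶ − 9.77×10⁻⁷| = 1.62×10⁻⁶ T.

B ≈ 1.62 μT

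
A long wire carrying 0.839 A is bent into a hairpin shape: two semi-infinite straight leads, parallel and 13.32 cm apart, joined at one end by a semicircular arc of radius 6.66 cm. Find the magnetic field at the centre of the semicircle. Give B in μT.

The semicircular arc contributes B_arc = μ₀I·π/(4πR) = μ₀I/(4R) = 3.96×10⁻⁶ T.
Each semi-infinite lead is at perpendicular distance R = 0.0666 m from the centre, with the perpendicular foot at its near end, so it contributes μ₀I/(4πR); both point the same way, together 2.52×10⁻⁶ T.
Arc and leads all point the same direction: B = 3.96×10⁻⁶ + 2.52×10⁻⁶ = 6.48×10⁻⁶ T.

B ≈ 6.48 μT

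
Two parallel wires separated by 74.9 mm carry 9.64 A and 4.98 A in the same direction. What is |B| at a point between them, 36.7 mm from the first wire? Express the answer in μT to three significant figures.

B ≈ 26.5 μT

Each long wire gives B = μ₀I/(2πd). Distances are d₁ = 0.0367 m and d₂ = 0.0382 m.
B₁ = 5.25×10⁻⁵ T, B₂ = 2.61×10⁻⁵ T.
Between parallel currents the two contributions point in opposite directions, so they subtract. B = |B₁ − B₂| = |5.25×10⁻⁵ − 2.61×10⁻⁵| = 2.65×10⁻⁵ T.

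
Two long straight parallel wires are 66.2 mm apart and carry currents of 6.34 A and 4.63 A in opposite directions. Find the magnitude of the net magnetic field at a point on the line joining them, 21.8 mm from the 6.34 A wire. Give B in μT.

B ≈ 79.0 μT

Each long wire gives B = μ₀I/(2πd). Distances are d₁ = 0.0218 m and d₂ = 0.0444 m.
B₁ = 5.82×10⁻⁵ T, B₂ = 2.09×10⁻⁵ T.
Between antiparallel currents both contributions point the same way, so they add. B = B₁ + B₂ = 5.82×10⁻⁵ + 2.09×10⁻⁵ = 7.90×10⁻⁵ T.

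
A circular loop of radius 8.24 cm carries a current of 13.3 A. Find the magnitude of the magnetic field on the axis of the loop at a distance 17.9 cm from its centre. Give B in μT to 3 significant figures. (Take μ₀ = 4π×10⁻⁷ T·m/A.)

B ≈ 7.42 μT

On the axis of a circular loop, B = μ₀IR² / [2(R²+z²)^(3/2)].
R² + z² = (0.0824)² + (0.179)² = 0.03883 m², and (R²+z²)^(3/2) = 7.65×10⁻³ m³.
B = (4π×10⁻⁷ × 13.3 × 0.00679) / (2 × 7.65×10⁻³) = 7.42×10⁻⁶ T.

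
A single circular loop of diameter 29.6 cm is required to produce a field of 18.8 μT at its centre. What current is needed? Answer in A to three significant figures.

I ≈ 4.43 A

At the centre of a circular loop B = μ₀I/(2R), so I = 2RB/μ₀.
With R = 0.148 m, I = 2 × 0.148 × 1.88×10⁻⁵ / (4π×10⁻⁷) = 4.43 A.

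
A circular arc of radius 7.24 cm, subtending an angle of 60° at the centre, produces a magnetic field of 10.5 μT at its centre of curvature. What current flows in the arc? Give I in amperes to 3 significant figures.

I ≈ 7.26 A

For a circular arc, B = μ₀Iφ/(4πR) with φ in radians; here φ = 1.047 rad.
So I = 4πRB/(μ₀φ) = 4π × 0.0724 × 1.05×10⁻⁵ / (4π×10⁻⁷ × 1.047) = 7.26 A.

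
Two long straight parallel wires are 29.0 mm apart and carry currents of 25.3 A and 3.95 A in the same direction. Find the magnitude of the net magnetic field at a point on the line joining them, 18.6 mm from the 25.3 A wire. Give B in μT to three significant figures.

Each long wire gives B = μ₀I/(2πd). Distances are d₁ = 0.0186 m and d₂ = 0.0104 m.
B₁ = 2.72×10⁻⁴ T, B₂ = 7.60×10⁻⁵ T.
Between parallel currents the two contributions point in opposite directions, so they subtract. B = |B₁ − B₂| = |2.72×10⁻⁴ − 7.60×10⁻⁵| = 1.96×10⁻⁴ T.

B ≈ 196 μT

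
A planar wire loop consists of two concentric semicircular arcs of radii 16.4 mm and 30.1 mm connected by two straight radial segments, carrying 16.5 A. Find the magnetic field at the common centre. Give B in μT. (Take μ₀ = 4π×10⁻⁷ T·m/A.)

The radial connectors point toward the centre, so dl × r̂ = 0 and they contribute nothing.
Each semicircle gives μ₀I/(4R): inner arc 3.16×10⁻⁴ T, outer arc 1.72×10⁻⁴ T.
The two arcs carry current in opposite angular senses, so their fields oppose: B = |3.16×10⁻⁴ − 1.72×10⁻⁴| = 1.44×10⁻⁴ T.

B ≈ 144 μT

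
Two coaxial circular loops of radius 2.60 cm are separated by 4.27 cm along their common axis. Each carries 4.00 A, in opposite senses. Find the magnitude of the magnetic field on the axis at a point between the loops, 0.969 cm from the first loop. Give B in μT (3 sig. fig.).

Each loop contributes B = μ₀IR²/[2(R²+z²)^(3/2)] on the axis, with z measured from that loop.
Loop 1 (z = 0.00969 m): B₁ = 7.95×10⁻⁵ T. Loop 2 (z = 0.03301 m): B₂ = 2.29×10⁻⁵ T.
The fields oppose: B = |B₁ − B₂| = 5.66×10⁻⁵ T.

B ≈ 56.6 μT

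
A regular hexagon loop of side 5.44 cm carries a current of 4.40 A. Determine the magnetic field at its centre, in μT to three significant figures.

B ≈ 56.0 μT

Each side is a finite straight segment at perpendicular distance d = a/(2 tan(π/6)) = 0.04711 m from the centre, with end-angles ±π/6.
One side contributes B₁ = (μ₀I/4πd)·2 sin(π/6) = 9.34×10⁻⁶ T.
All 6 sides add in the same direction: B = 6 × 9.34×10⁻⁶ = 5.60×10⁻⁵ T.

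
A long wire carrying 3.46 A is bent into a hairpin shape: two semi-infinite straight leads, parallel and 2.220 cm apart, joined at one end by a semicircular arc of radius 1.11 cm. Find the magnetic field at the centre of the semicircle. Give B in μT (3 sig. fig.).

B ≈ 160 μT

The semicircular arc contributes B_arc = μ₀I·π/(4πR) = μ₀I/(4R) = 9.79×10⁻⁵ T.
Each semi-infinite lead is at perpendicular distance R = 0.0111 m from the centre, with the perpendicular foot at its near end, so it contributes μ₀I/(4πR); both point the same way, together 6.23×10⁻⁵ T.
Arc and leads all point the same direction: B = 9.79×10⁻⁵ + 6.23×10⁻⁵ = 1.60×10⁻⁴ T.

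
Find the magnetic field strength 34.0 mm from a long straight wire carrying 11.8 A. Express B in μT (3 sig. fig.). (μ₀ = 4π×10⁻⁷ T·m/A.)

For an infinitely long straight wire, B = μ₀I/(2πd).
B = (4π×10⁻⁷ × 11.8) / (2π × 0.034) = 6.94×10⁻⁵ T.

B ≈ 69.4 μT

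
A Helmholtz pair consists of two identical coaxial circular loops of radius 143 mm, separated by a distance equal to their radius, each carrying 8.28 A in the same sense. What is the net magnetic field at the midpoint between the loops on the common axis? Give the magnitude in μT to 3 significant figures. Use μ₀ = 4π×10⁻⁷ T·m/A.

Each loop contributes B = μ₀IR²/[2(R²+z²)^(3/2)] on the axis, with z measured from that loop.
Loop 1 (z = 0.0715 m): B₁ = 2.60×10⁻⁵ T. Loop 2 (z = 0.0715 m): B₂ = 2.60×10⁻⁵ T.
The fields add: B = B₁ + B₂ = 5.21×10⁻⁵ T.

B ≈ 52.1 μT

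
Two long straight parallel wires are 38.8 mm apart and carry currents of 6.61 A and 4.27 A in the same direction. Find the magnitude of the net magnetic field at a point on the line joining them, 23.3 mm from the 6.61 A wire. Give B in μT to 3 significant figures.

B ≈ 1.64 μT

Each long wire gives B = μ₀I/(2πd). Distances are d₁ = 0.0233 m and d₂ = 0.0155 m.
B₁ = 5.67×10⁻⁵ T, B₂ = 5.51×10⁻⁵ T.
Between parallel currents the two contributions point in opposite directions, so they subtract. B = |B₁ − B₂| = |5.67×10⁻⁵ − 5.51×10⁻⁵| = 1.64×10⁻⁶ T.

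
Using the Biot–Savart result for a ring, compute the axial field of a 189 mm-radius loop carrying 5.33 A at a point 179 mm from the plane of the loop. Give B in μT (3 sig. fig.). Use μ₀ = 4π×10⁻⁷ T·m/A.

B ≈ 6.78 μT

On the axis of a circular loop, B = μ₀IR² / [2(R²+z²)^(3/2)].
R² + z² = (0.189)² + (0.179)² = 0.06776 m², and (R²+z²)^(3/2) = 1.76×10⁻² m³.
B = (4π×10⁻⁷ × 5.33 × 0.03572) / (2 × 1.76×10⁻²) = 6.78×10⁻⁶ T.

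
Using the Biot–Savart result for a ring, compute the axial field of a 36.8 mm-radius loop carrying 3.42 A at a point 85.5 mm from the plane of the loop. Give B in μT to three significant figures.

On the axis of a circular loop, B = μ₀IR² / [2(R²+z²)^(3/2)].
R² + z² = (0.0368)² + (0.0855)² = 0.008664 m², and (R²+z²)^(3/2) = 8.07×10⁻⁴ m³.
B = (4π×10⁻⁷ × 3.42 × 0.001354) / (2 × 8.07×10⁻⁴) = 3.61×10⁻⁶ T.

B ≈ 3.61 μT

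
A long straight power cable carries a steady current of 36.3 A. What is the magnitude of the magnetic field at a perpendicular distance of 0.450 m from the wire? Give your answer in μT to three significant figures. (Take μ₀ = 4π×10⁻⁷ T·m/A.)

For an infinitely long straight wire, B = μ₀I/(2πd).
B = (4π×10⁻⁷ × 36.3) / (2π × 0.45) = 1.61×10⁻⁵ T.

B ≈ 16.1 μT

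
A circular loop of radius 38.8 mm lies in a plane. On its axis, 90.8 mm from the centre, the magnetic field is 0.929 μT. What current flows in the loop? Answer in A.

I ≈ 0.946 A

On the axis of a loop, B = μ₀IR²/[2(R²+z²)^(3/2)], so I = 2B(R²+z²)^(3/2)/(μ₀R²).
R² + z² = 0.001505 + 0.008245 = 0.00975 m²; raised to 3/2 gives 9.63×10⁻⁴ m³.
I = 2 × 9.29×10⁻⁷ × 9.63×10⁻⁴ / (1.26×10⁻⁶ × 0.001505) = 0.946 A.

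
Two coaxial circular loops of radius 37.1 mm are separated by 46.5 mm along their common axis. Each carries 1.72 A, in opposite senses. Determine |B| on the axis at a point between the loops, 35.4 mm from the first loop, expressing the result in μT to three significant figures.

B ≈ 14.6 μT

Each loop contributes B = μ₀IR²/[2(R²+z²)^(3/2)] on the axis, with z measured from that loop.
Loop 1 (z = 0.0354 m): B₁ = 1.10×10⁻⁵ T. Loop 2 (z = 0.0111 m): B₂ = 2.56×10⁻⁵ T.
The fields oppose: B = |B₁ − B₂| = 1.46×10⁻⁵ T.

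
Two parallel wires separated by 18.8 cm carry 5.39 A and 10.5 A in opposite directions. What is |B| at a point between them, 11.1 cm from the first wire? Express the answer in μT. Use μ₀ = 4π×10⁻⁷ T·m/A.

Each long wire gives B = μ₀I/(2πd). Distances are d₁ = 0.111 m and d₂ = 0.077 m.
B₁ = 9.71×10⁻⁶ T, B₂ = 2.73×10⁻⁵ T.
Between antiparallel currents both contributions point the same way, so they add. B = B₁ + B₂ = 9.71×10⁻⁶ + 2.73×10⁻⁵ = 3.70×10⁻⁵ T.

B ≈ 37.0 μT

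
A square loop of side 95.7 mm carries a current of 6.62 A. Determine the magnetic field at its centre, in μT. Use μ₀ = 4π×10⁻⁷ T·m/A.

Each side is a finite straight segment at perpendicular distance d = a/(2 tan(π/4)) = 0.04785 m from the centre, with end-angles ±π/4.
One side contributes B₁ = (μ₀I/4πd)·2 sin(π/4) = 1.96×10⁻⁵ T.
All 4 sides add in the same direction: B = 4 × 1.96×10⁻⁵ = 7.83×10⁻⁵ T.

B ≈ 78.3 μT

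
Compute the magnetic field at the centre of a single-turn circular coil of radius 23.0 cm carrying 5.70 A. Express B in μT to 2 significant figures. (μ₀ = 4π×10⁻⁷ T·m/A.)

At the centre of a circular loop the Biot–Savart law gives B = μ₀I/(2R).
B = (4π×10⁻⁷ × 5.70) / (2 × 0.23) = 1.56×10⁻⁵ T.

B ≈ 16 μT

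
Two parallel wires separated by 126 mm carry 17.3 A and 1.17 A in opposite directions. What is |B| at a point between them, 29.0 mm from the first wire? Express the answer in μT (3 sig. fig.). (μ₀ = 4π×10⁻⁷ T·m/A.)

Each long wire gives B = μ₀I/(2πd). Distances are d₁ = 0.029 m and d₂ = 0.097 m.
B₁ = 1.19×10⁻⁴ T, B₂ = 2.41×10⁻⁶ T.
Between antiparallel currents both contributions point the same way, so they add. B = B₁ + B₂ = 1.19×10⁻⁴ + 2.41×10⁻⁶ = 1.22×10⁻⁴ T.

B ≈ 122 μT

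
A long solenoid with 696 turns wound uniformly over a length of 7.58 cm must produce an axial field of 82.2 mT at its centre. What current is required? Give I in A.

Inside a long solenoid B = μ₀nI with n = 9182 m⁻¹, so I = B/(μ₀n).
I = 8.22×10⁻² / (4π×10⁻⁷ × 9182) = 7.12 A.

I ≈ 7.12 A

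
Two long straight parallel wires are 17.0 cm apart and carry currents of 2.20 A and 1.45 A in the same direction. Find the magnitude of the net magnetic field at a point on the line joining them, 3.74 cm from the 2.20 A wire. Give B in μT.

Each long wire gives B = μ₀I/(2πd). Distances are d₁ = 0.0374 m and d₂ = 0.1326 m.
B₁ = 1.18×10⁻⁵ T, B₂ = 2.19×10⁻⁶ T.
Between parallel currents the two contributions point in opposite directions, so they subtract. B = |B₁ − B₂| = |1.18×10⁻⁵ − 2.19×10⁻⁶| = 9.58×10⁻⁶ T.

B ≈ 9.58 μT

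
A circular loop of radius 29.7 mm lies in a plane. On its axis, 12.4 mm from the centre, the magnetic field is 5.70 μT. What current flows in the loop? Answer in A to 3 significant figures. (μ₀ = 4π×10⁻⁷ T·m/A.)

I ≈ 0.343 A

On the axis of a loop, B = μ₀IR²/[2(R²+z²)^(3/2)], so I = 2B(R²+z²)^(3/2)/(μ₀R²).
R² + z² = 0.0008821 + 0.0001538 = 0.001036 m²; raised to 3/2 gives 3.33×10⁻⁵ m³.
I = 2 × 5.70×10⁻⁶ × 3.33×10⁻⁵ / (1.26×10⁻⁶ × 0.0008821) = 0.343 A.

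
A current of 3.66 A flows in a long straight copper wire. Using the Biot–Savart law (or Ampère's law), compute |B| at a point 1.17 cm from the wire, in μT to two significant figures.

B ≈ 63 μT

For an infinitely long straight wire, B = μ₀I/(2πd).
B = (4π×10⁻⁷ × 3.66) / (2π × 0.0117) = 6.26×10⁻⁵ T.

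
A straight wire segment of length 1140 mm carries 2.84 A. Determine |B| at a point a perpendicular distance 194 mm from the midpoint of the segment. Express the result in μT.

For a finite straight segment, B = (μ₀I/4πd)(sinθ₁ + sinθ₂), where θ₁, θ₂ are the angles from the perpendicular to each end.
The perpendicular from the point meets the wire at its midpoint, so each end is L/2 = 0.57 m away along the wire.
sinθ₁ = 0.57/√(0.57²+0.194²) = 0.9467; sinθ₂ = 0.57/√(0.57²+0.194²) = 0.9467.
B = (4π×10⁻⁷ × 2.84) / (4π × 0.194) × (0.9467 + 0.9467) = 2.77×10⁻⁶ T.

B ≈ 2.77 μT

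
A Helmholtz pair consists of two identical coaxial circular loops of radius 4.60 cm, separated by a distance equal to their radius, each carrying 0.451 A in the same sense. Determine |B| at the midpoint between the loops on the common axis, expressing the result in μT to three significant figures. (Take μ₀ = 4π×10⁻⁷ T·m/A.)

Each loop contributes B = μ₀IR²/[2(R²+z²)^(3/2)] on the axis, with z measured from that loop.
Loop 1 (z = 0.023 m): B₁ = 4.41×10⁻⁶ T. Loop 2 (z = 0.023 m): B₂ = 4.41×10⁻⁶ T.
The fields add: B = B₁ + B₂ = 8.82×10⁻⁶ T.

B ≈ 8.82 μT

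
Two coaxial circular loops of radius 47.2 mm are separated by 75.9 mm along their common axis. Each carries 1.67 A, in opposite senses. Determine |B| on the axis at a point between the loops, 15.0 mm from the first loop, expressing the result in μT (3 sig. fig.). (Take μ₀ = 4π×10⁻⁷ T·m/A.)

Each loop contributes B = μ₀IR²/[2(R²+z²)^(3/2)] on the axis, with z measured from that loop.
Loop 1 (z = 0.015 m): B₁ = 1.92×10⁻⁵ T. Loop 2 (z = 0.0609 m): B₂ = 5.11×10⁻⁶ T.
The fields oppose: B = |B₁ − B₂| = 1.41×10⁻⁵ T.

B ≈ 14.1 μT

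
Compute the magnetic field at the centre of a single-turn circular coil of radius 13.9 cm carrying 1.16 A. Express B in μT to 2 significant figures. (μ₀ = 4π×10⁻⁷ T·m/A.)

B ≈ 5.2 μT

At the centre of a circular loop the Biot–Savart law gives B = μ₀I/(2R).
B = (4π×10⁻⁷ × 1.16) / (2 × 0.139) = 5.24×10⁻⁶ T.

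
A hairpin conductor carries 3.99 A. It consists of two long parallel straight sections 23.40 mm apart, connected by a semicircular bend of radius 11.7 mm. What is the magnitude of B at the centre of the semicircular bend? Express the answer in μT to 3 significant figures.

B ≈ 175 μT

The semicircular arc contributes B_arc = μ₀I·π/(4πR) = μ₀I/(4R) = 1.07×10⁻⁴ T.
Each semi-infinite lead is at perpendicular distance R = 0.0117 m from the centre, with the perpendicular foot at its near end, so it contributes μ₀I/(4πR); both point the same way, together 6.82×10⁻⁵ T.
Arc and leads all point the same direction: B = 1.07×10⁻⁴ + 6.82×10⁻⁵ = 1.75×10⁻⁴ T.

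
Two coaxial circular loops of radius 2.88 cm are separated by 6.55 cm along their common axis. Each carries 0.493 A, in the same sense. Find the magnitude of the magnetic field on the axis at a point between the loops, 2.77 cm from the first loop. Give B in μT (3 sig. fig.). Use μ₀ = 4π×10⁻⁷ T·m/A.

B ≈ 6.42 μT

Each loop contributes B = μ₀IR²/[2(R²+z²)^(3/2)] on the axis, with z measured from that loop.
Loop 1 (z = 0.0277 m): B₁ = 4.03×10⁻⁶ T. Loop 2 (z = 0.0378 m): B₂ = 2.39×10⁻⁶ T.
The fields add: B = B₁ + B₂ = 6.42×10⁻⁶ T.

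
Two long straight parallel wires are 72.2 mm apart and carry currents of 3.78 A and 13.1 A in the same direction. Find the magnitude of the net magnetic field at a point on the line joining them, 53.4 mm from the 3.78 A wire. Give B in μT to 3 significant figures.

Each long wire gives B = μ₀I/(2πd). Distances are d₁ = 0.0534 m and d₂ = 0.0188 m.
B₁ = 1.42×10⁻⁵ T, B₂ = 1.39×10⁻⁴ T.
Between parallel currents the two contributions point in opposite directions, so they subtract. B = |B₁ − B₂| = |1.42×10⁻⁵ − 1.39×10⁻⁴| = 1.25×10⁻⁴ T.

B ≈ 125 μT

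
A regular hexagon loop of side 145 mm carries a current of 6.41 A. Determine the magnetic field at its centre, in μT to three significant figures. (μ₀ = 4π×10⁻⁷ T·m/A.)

B ≈ 30.6 μT

Each side is a finite straight segment at perpendicular distance d = a/(2 tan(π/6)) = 0.1256 m from the centre, with end-angles ±π/6.
One side contributes B₁ = (μ₀I/4πd)·2 sin(π/6) = 5.10×10⁻⁶ T.
All 6 sides add in the same direction: B = 6 × 5.10×10⁻⁶ = 3.06×10⁻⁵ T.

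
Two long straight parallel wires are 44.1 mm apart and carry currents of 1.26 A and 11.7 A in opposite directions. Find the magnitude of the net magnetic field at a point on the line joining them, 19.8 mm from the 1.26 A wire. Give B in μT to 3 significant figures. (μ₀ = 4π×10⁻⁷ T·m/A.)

Each long wire gives B = μ₀I/(2πd). Distances are d₁ = 0.0198 m and d₂ = 0.0243 m.
B₁ = 1.27×10⁻⁵ T, B₂ = 9.63×10⁻⁵ T.
Between antiparallel currents both contributions point the same way, so they add. B = B₁ + B₂ = 1.27×10⁻⁵ + 9.63×10⁻⁵ = 1.09×10⁻⁴ T.

B ≈ 109 μT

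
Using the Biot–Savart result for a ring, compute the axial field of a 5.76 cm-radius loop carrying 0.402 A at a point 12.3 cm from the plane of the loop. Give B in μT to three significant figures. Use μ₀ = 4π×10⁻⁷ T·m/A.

On the axis of a circular loop, B = μ₀IR² / [2(R²+z²)^(3/2)].
R² + z² = (0.0576)² + (0.123)² = 0.01845 m², and (R²+z²)^(3/2) = 2.51×10⁻³ m³.
B = (4π×10⁻⁷ × 0.402 × 0.003318) / (2 × 2.51×10⁻³) = 3.34×10⁻⁷ T.

B ≈ 0.334 μT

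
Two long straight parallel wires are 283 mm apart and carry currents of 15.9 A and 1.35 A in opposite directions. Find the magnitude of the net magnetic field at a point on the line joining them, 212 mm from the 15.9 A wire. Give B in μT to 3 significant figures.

Each long wire gives B = μ₀I/(2πd). Distances are d₁ = 0.212 m and d₂ = 0.071 m.
B₁ = 1.50×10⁻⁵ T, B₂ = 3.80×10⁻⁶ T.
Between antiparallel currents both contributions point the same way, so they add. B = B₁ + B₂ = 1.50×10⁻⁵ + 3.80×10⁻⁶ = 1.88×10⁻⁵ T.

B ≈ 18.8 μT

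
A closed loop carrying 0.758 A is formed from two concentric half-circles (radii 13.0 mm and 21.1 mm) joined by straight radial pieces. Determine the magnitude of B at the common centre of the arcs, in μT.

B ≈ 7.03 μT

The radial connectors point toward the centre, so dl × r̂ = 0 and they contribute nothing.
Each semicircle gives μ₀I/(4R): inner arc 1.83×10⁻⁵ T, outer arc 1.13×10⁻⁵ T.
The two arcs carry current in opposite angular senses, so their fields oppose: B = |1.83×10⁻⁵ − 1.13×10⁻⁵| = 7.03×10⁻⁶ T.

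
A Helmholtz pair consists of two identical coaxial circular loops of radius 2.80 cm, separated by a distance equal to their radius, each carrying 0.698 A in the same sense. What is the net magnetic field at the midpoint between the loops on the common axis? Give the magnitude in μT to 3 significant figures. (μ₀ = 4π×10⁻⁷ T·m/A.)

Each loop contributes B = μ₀IR²/[2(R²+z²)^(3/2)] on the axis, with z measured from that loop.
Loop 1 (z = 0.014 m): B₁ = 1.12×10⁻⁵ T. Loop 2 (z = 0.014 m): B₂ = 1.12×10⁻⁵ T.
The fields add: B = B₁ + B₂ = 2.24×10⁻⁵ T.

B ≈ 22.4 μT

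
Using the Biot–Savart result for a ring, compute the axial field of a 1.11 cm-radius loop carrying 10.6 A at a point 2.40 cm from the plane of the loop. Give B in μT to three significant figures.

B ≈ 44.4 μT

On the axis of a circular loop, B = μ₀IR² / [2(R²+z²)^(3/2)].
R² + z² = (0.0111)² + (0.024)² = 0.0006992 m², and (R²+z²)^(3/2) = 1.85×10⁻⁵ m³.
B = (4π×10⁻⁷ × 10.6 × 0.0001232) / (2 × 1.85×10⁻⁵) = 4.44×10⁻⁵ T.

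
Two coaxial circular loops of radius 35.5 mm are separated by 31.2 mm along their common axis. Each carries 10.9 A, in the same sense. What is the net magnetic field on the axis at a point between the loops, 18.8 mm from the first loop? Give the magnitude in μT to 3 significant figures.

Each loop contributes B = μ₀IR²/[2(R²+z²)^(3/2)] on the axis, with z measured from that loop.
Loop 1 (z = 0.0188 m): B₁ = 1.33×10⁻⁴ T. Loop 2 (z = 0.0124 m): B₂ = 1.62×10⁻⁴ T.
The fields add: B = B₁ + B₂ = 2.95×10⁻⁴ T.

B ≈ 295 μT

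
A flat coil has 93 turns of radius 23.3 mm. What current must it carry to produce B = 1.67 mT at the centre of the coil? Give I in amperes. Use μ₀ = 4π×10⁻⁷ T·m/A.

I ≈ 0.666 A

For an N-turn coil, B = Nμ₀I/(2R) with R = 0.0233 m, so I = 2RB/(Nμ₀) = 2 × 0.0233 × 1.67×10⁻³ / (93 × 4π×10⁻⁷) = 0.666 A.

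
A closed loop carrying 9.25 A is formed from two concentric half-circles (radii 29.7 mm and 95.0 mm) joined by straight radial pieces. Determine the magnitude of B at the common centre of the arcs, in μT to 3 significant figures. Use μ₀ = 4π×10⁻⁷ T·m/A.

The radial connectors point toward the centre, so dl × r̂ = 0 and they contribute nothing.
Each semicircle gives μ₀I/(4R): inner arc 9.78×10⁻⁵ T, outer arc 3.06×10⁻⁵ T.
The two arcs carry current in opposite angular senses, so their fields oppose: B = |9.78×10⁻⁵ − 3.06×10⁻⁵| = 6.73×10⁻⁵ T.

B ≈ 67.3 μT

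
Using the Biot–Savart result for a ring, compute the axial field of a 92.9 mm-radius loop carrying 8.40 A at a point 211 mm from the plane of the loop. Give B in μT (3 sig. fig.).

On the axis of a circular loop, B = μ₀IR² / [2(R²+z²)^(3/2)].
R² + z² = (0.0929)² + (0.211)² = 0.05315 m², and (R²+z²)^(3/2) = 1.23×10⁻² m³.
B = (4π×10⁻⁷ × 8.40 × 0.00863) / (2 × 1.23×10⁻²) = 3.72×10⁻⁶ T.

B ≈ 3.72 μT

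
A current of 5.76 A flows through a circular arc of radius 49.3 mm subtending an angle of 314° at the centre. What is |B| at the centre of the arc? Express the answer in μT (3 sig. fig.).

B ≈ 64.0 μT

The Biot–Savart field of a circular arc at its centre is B = μ₀Iφ/(4πR), with φ = 5.48 rad.
B = (4π×10⁻⁷ × 5.76 × 5.48) / (4π × 0.0493) = 6.40×10⁻⁵ T.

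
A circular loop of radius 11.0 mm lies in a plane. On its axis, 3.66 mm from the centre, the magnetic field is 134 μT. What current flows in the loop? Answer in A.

I ≈ 2.75 A

On the axis of a loop, B = μ₀IR²/[2(R²+z²)^(3/2)], so I = 2B(R²+z²)^(3/2)/(μ₀R²).
R² + z² = 0.000121 + 1.340×10⁻⁵ = 0.0001344 m²; raised to 3/2 gives 1.56×10⁻⁶ m³.
I = 2 × 1.34×10⁻⁴ × 1.56×10⁻⁶ / (1.26×10⁻⁶ × 0.000121) = 2.75 A.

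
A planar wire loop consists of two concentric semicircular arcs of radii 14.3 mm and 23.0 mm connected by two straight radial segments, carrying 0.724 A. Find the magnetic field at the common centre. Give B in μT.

B ≈ 6.02 μT

The radial connectors point toward the centre, so dl × r̂ = 0 and they contribute nothing.
Each semicircle gives μ₀I/(4R): inner arc 1.59×10⁻⁵ T, outer arc 9.89×10⁻⁶ T.
The two arcs carry current in opposite angular senses, so their fields oppose: B = |1.59×10⁻⁵ − 9.89×10⁻⁶| = 6.02×10⁻⁶ T.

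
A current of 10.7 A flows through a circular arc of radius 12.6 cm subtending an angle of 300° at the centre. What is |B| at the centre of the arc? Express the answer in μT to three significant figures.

B ≈ 44.5 μT

The Biot–Savart field of a circular arc at its centre is B = μ₀Iφ/(4πR), with φ = 5.236 rad.
B = (4π×10⁻⁷ × 10.7 × 5.236) / (4π × 0.126) = 4.45×10⁻⁵ T.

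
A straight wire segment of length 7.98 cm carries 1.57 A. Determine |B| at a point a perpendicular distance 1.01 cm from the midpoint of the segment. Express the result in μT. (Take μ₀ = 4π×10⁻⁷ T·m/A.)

For a finite straight segment, B = (μ₀I/4πd)(sinθ₁ + sinθ₂), where θ₁, θ₂ are the angles from the perpendicular to each end.
The perpendicular from the point meets the wire at its midpoint, so each end is L/2 = 0.0399 m away along the wire.
sinθ₁ = 0.0399/√(0.0399²+0.0101²) = 0.9694; sinθ₂ = 0.0399/√(0.0399²+0.0101²) = 0.9694.
B = (4π×10⁻⁷ × 1.57) / (4π × 0.0101) × (0.9694 + 0.9694) = 3.01×10⁻⁵ T.

B ≈ 30.1 μT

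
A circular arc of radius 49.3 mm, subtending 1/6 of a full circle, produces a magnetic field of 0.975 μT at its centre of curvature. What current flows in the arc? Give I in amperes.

For a circular arc, B = μ₀Iφ/(4πR) with φ in radians; here φ = 1.047 rad.
So I = 4πRB/(μ₀φ) = 4π × 0.0493 × 9.75×10⁻⁷ / (4π×10⁻⁷ × 1.047) = 0.459 A.

I ≈ 0.459 A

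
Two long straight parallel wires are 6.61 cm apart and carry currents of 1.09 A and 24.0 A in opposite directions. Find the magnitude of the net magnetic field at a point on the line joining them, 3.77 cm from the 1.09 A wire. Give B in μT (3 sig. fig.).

B ≈ 175 μT

Each long wire gives B = μ₀I/(2πd). Distances are d₁ = 0.0377 m and d₂ = 0.0284 m.
B₁ = 5.78×10⁻⁶ T, B₂ = 1.69×10⁻⁴ T.
Between antiparallel currents both contributions point the same way, so they add. B = B₁ + B₂ = 5.78×10⁻⁶ + 1.69×10⁻⁴ = 1.75×10⁻⁴ T.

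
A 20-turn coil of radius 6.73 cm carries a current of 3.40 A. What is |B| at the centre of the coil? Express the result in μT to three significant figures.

For an N-turn flat coil, B = Nμ₀I/(2R) with R = 0.0673 m.
B = 20 × 3.17×10⁻⁵ T = 6.35×10⁻⁴ T.

B ≈ 635 μT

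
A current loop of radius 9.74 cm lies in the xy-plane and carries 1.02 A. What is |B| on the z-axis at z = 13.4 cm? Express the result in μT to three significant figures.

On the axis of a circular loop, B = μ₀IR² / [2(R²+z²)^(3/2)].
R² + z² = (0.0974)² + (0.134)² = 0.02744 m², and (R²+z²)^(3/2) = 4.55×10⁻³ m³.
B = (4π×10⁻⁷ × 1.02 × 0.009487) / (2 × 4.55×10⁻³) = 1.34×10⁻⁶ T.

B ≈ 1.34 μT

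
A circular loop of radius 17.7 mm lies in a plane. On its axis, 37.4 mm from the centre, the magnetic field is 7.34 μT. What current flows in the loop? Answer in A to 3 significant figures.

On the axis of a loop, B = μ₀IR²/[2(R²+z²)^(3/2)], so I = 2B(R²+z²)^(3/2)/(μ₀R²).
R² + z² = 0.0003133 + 0.001399 = 0.001712 m²; raised to 3/2 gives 7.08×10⁻⁵ m³.
I = 2 × 7.34×10⁻⁶ × 7.08×10⁻⁵ / (1.26×10⁻⁶ × 0.0003133) = 2.64 A.

I ≈ 2.64 A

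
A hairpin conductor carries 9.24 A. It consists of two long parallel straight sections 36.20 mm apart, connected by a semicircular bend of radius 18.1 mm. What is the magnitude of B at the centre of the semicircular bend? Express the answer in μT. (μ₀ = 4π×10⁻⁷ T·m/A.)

B ≈ 262 μT

The semicircular arc contributes B_arc = μ₀I·π/(4πR) = μ₀I/(4R) = 1.60×10⁻⁴ T.
Each semi-infinite lead is at perpendicular distance R = 0.0181 m from the centre, with the perpendicular foot at its near end, so it contributes μ₀I/(4πR); both point the same way, together 1.02×10⁻⁴ T.
Arc and leads all point the same direction: B = 1.60×10⁻⁴ + 1.02×10⁻⁴ = 2.62×10⁻⁴ T.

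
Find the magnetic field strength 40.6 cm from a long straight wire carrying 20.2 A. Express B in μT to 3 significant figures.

For an infinitely long straight wire, B = μ₀I/(2πd).
B = (4π×10⁻⁷ × 20.2) / (2π × 0.406) = 9.95×10⁻⁶ T.

B ≈ 9.95 μT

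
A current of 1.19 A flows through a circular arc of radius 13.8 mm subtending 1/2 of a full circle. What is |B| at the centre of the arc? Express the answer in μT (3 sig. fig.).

The Biot–Savart field of a circular arc at its centre is B = μ₀Iφ/(4πR), with φ = 3.142 rad.
B = (4π×10⁻⁷ × 1.19 × 3.142) / (4π × 0.0138) = 2.71×10⁻⁵ T.

B ≈ 27.1 μT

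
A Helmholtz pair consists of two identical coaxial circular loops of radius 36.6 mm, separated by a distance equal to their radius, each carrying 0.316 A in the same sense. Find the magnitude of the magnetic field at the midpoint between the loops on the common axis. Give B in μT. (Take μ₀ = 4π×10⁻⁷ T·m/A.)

B ≈ 7.76 μT

Each loop contributes B = μ₀IR²/[2(R²+z²)^(3/2)] on the axis, with z measured from that loop.
Loop 1 (z = 0.0183 m): B₁ = 3.88×10⁻⁶ T. Loop 2 (z = 0.0183 m): B₂ = 3.88×10⁻⁶ T.
The fields add: B = B₁ + B₂ = 7.76×10⁻⁶ T.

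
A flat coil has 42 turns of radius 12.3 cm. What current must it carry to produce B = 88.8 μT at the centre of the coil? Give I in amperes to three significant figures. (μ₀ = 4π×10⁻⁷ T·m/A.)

For an N-turn coil, B = Nμ₀I/(2R) with R = 0.123 m, so I = 2RB/(Nμ₀) = 2 × 0.123 × 8.88×10⁻⁵ / (42 × 4π×10⁻⁷) = 0.414 A.

I ≈ 0.414 A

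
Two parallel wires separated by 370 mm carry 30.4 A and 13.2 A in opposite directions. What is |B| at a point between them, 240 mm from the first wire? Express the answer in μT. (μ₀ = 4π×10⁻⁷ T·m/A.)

B ≈ 45.6 μT

Each long wire gives B = μ₀I/(2πd). Distances are d₁ = 0.24 m and d₂ = 0.13 m.
B₁ = 2.53×10⁻⁵ T, B₂ = 2.03×10⁻⁵ T.
Between antiparallel currents both contributions point the same way, so they add. B = B₁ + B₂ = 2.53×10⁻⁵ + 2.03×10⁻⁵ = 4.56×10⁻⁵ T.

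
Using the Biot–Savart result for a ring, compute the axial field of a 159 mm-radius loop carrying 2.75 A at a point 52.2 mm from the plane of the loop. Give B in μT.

B ≈ 9.32 μT

On the axis of a circular loop, B = μ₀IR² / [2(R²+z²)^(3/2)].
R² + z² = (0.159)² + (0.0522)² = 0.02801 m², and (R²+z²)^(3/2) = 4.69×10⁻³ m³.
B = (4π×10⁻⁷ × 2.75 × 0.02528) / (2 × 4.69×10⁻³) = 9.32×10⁻⁶ T.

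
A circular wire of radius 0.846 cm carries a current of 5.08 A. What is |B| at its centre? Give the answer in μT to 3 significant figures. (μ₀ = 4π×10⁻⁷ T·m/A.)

B ≈ 377 μT

At the centre of a circular loop the Biot–Savart law gives B = μ₀I/(2R).
B = (4π×10⁻⁷ × 5.08) / (2 × 0.00846) = 3.77×10⁻⁴ T.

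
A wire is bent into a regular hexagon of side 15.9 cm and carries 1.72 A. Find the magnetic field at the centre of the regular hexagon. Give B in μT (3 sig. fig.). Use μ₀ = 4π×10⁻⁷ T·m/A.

Each side is a finite straight segment at perpendicular distance d = a/(2 tan(π/6)) = 0.1377 m from the centre, with end-angles ±π/6.
One side contributes B₁ = (μ₀I/4πd)·2 sin(π/6) = 1.25×10⁻⁶ T.
All 6 sides add in the same direction: B = 6 × 1.25×10⁻⁶ = 7.49×10⁻⁶ T.

B ≈ 7.49 μT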